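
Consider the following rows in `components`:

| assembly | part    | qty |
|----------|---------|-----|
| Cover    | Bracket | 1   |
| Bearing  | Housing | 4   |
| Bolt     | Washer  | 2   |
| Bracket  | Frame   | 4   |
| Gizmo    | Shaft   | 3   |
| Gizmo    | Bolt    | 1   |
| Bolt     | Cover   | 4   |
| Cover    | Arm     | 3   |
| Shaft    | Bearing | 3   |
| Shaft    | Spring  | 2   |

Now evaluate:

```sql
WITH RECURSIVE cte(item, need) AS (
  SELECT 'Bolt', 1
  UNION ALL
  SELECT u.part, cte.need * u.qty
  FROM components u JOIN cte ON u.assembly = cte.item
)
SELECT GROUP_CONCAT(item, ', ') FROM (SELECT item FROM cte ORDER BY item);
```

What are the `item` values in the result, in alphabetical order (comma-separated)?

Base: (Bolt, need=1).
Iteration 1: components of {Bolt} -> Cover = 1*4 = 4, Washer = 1*2 = 2.
Iteration 2: components of {Cover,Washer} -> Arm = 4*3 = 12, Bracket = 4*1 = 4.
Iteration 3: components of {Arm,Bracket} -> Frame = 4*4 = 16.
Iteration 4: no further components; recursion stops.

Arm, Bolt, Bracket, Cover, Frame, Washer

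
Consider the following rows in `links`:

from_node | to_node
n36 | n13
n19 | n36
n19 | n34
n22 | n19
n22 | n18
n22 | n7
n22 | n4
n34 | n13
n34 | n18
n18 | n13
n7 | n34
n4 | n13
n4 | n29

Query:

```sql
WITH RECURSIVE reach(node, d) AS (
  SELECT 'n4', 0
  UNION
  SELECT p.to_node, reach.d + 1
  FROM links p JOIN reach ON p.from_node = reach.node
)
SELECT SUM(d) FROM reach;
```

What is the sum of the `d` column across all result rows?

2

Base: (n4, d=0).
Iteration 1: edges from {n4} -> (n13, d=1), (n29, d=1).
Iteration 2: no outgoing edges from {n13,n29}; recursion stops.
SUM(d) = 0 + 1 + 1 = 2.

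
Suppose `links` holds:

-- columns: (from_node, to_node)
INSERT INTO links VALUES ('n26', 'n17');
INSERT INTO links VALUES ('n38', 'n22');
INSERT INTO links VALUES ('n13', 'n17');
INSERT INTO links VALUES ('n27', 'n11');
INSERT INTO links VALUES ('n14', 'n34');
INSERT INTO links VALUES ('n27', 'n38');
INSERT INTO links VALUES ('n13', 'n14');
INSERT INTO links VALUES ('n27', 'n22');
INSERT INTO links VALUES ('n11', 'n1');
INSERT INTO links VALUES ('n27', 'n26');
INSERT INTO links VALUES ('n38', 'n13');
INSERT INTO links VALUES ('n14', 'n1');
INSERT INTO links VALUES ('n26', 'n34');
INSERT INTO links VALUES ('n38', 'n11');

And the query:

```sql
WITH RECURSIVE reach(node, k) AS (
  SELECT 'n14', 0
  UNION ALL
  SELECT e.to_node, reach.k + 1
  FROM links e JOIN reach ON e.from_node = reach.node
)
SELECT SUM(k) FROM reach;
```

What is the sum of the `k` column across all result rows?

2

Base: (n14, k=0).
Iteration 1: edges from {n14} -> (n1, k=1), (n34, k=1).
Iteration 2: no outgoing edges from {n1,n34}; recursion stops.
SUM(k) = 0 + 1 + 1 = 2.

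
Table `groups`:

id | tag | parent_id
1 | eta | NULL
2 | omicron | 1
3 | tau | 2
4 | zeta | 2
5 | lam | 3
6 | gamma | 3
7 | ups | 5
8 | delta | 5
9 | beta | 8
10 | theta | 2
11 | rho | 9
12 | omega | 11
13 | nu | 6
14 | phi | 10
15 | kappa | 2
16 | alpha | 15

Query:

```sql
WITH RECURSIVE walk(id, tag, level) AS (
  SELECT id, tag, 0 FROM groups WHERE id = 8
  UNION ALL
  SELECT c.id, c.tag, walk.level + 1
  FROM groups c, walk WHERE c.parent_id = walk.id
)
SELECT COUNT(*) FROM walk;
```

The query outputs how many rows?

4

Base: id=8 (delta) at level 0.
Iteration 1: rows with parent_id in {8} -> beta (id 9, level 1).
Iteration 2: rows with parent_id in {9} -> rho (id 11, level 2).
Iteration 3: rows with parent_id in {11} -> omega (id 12, level 3).
Iteration 4: no rows with parent_id in {12}; recursion stops.
Total rows emitted: 4.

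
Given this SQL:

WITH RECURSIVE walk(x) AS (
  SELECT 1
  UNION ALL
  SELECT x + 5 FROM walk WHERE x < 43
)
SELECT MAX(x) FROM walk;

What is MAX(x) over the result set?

Base: x=1.
Iteration 1: 1 < 43 holds -> x = 1 + 5 = 6.
Iteration 2: 6 < 43 holds -> x = 6 + 5 = 11.
Iteration 3: 11 < 43 holds -> x = 11 + 5 = 16.
Iteration 4: 16 < 43 holds -> x = 16 + 5 = 21.
Iteration 5: 21 < 43 holds -> x = 21 + 5 = 26.
Iteration 6: 26 < 43 holds -> x = 26 + 5 = 31.
Iteration 7: 31 < 43 holds -> x = 31 + 5 = 36.
Iteration 8: 36 < 43 holds -> x = 36 + 5 = 41.
Iteration 9: 41 < 43 holds -> x = 41 + 5 = 46.
Iteration 10: 46 < 43 fails; recursion stops.
x values: 1, 6, 11, 16, 21, 26, 31, 36, 41, 46; the maximum is 46.

46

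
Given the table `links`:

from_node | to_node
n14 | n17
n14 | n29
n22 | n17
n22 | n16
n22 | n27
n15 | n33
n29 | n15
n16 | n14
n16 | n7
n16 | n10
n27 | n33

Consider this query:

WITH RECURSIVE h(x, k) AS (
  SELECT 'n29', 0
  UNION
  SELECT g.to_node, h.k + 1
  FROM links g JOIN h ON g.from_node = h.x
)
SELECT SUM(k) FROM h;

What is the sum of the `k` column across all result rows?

Base: (n29, k=0).
Iteration 1: edges from {n29} -> (n15, k=1).
Iteration 2: edges from {n15} -> (n33, k=2).
Iteration 3: no outgoing edges from {n33}; recursion stops.
SUM(k) = 0 + 1 + 2 = 3.

3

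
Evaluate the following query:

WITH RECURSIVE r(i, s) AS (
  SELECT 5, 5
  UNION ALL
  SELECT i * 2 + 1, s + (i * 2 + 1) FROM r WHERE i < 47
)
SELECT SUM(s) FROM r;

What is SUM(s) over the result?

Base: i=5, s=5.
Iteration 1: 5 < 47 holds -> i = 5 * 2 + 1 = 11, s = 5 + 11 = 16.
Iteration 2: 11 < 47 holds -> i = 11 * 2 + 1 = 23, s = 16 + 23 = 39.
Iteration 3: 23 < 47 holds -> i = 23 * 2 + 1 = 47, s = 39 + 47 = 86.
Iteration 4: 47 < 47 fails; recursion stops.
SUM(s) = 5 + 16 + 39 + 86 = 146.

146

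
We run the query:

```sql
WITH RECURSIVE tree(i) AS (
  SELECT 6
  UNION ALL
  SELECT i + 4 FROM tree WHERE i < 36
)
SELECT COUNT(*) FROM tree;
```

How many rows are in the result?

Base: i=6.
Iteration 1: 6 < 36 holds -> i = 6 + 4 = 10.
Iteration 2: 10 < 36 holds -> i = 10 + 4 = 14.
Iteration 3: 14 < 36 holds -> i = 14 + 4 = 18.
Iteration 4: 18 < 36 holds -> i = 18 + 4 = 22.
Iteration 5: 22 < 36 holds -> i = 22 + 4 = 26.
Iteration 6: 26 < 36 holds -> i = 26 + 4 = 30.
Iteration 7: 30 < 36 holds -> i = 30 + 4 = 34.
Iteration 8: 34 < 36 holds -> i = 34 + 4 = 38.
Iteration 9: 38 < 36 fails; recursion stops.
Total rows emitted: 9.

9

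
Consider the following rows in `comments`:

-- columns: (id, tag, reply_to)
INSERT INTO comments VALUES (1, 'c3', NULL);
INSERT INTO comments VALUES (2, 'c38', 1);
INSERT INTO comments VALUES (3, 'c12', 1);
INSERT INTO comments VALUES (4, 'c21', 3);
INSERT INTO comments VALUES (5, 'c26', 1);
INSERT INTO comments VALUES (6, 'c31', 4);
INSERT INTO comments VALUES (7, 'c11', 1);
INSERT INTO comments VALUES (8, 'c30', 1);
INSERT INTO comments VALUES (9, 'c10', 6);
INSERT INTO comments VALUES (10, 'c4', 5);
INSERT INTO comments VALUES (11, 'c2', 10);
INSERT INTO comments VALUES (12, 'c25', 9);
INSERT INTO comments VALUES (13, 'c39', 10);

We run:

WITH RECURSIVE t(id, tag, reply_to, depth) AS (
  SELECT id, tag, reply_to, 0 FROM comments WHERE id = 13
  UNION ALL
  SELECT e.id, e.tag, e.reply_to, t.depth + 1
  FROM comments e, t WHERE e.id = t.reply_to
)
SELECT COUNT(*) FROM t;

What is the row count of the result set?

4

Base: id=13 (c39), reply_to=10, depth 0.
Iteration 1: join on id=10 -> c4 (id 10, reply_to=5, depth 1).
Iteration 2: join on id=5 -> c26 (id 5, reply_to=1, depth 2).
Iteration 3: join on id=1 -> c3 (id 1, reply_to=NULL, depth 3).
Iteration 4: reply_to is NULL; no match; recursion stops.
Total rows emitted: 4.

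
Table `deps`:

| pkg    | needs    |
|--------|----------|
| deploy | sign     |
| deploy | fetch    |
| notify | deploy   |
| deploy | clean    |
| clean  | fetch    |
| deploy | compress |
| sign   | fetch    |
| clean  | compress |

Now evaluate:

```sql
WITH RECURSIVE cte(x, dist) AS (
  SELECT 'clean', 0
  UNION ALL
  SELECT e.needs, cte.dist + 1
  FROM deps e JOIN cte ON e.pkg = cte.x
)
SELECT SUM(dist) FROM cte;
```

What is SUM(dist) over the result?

Base: (clean, dist=0).
Iteration 1: edges from {clean} -> (compress, dist=1), (fetch, dist=1).
Iteration 2: no outgoing edges from {compress,fetch}; recursion stops.
SUM(dist) = 0 + 1 + 1 = 2.

2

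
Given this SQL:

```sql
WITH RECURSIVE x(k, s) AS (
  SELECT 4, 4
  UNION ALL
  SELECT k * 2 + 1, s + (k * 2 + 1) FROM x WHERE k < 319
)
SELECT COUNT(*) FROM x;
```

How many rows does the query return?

Base: k=4, s=4.
Iteration 1: 4 < 319 holds -> k = 4 * 2 + 1 = 9, s = 4 + 9 = 13.
Iteration 2: 9 < 319 holds -> k = 9 * 2 + 1 = 19, s = 13 + 19 = 32.
Iteration 3: 19 < 319 holds -> k = 19 * 2 + 1 = 39, s = 32 + 39 = 71.
Iteration 4: 39 < 319 holds -> k = 39 * 2 + 1 = 79, s = 71 + 79 = 150.
Iteration 5: 79 < 319 holds -> k = 79 * 2 + 1 = 159, s = 150 + 159 = 309.
Iteration 6: 159 < 319 holds -> k = 159 * 2 + 1 = 319, s = 309 + 319 = 628.
Iteration 7: 319 < 319 fails; recursion stops.
Total rows emitted: 7.

7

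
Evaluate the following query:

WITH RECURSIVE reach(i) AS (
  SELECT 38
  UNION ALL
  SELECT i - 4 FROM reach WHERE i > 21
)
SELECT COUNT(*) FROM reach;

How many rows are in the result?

6

Base: i=38.
Iteration 1: 38 > 21 holds -> i = 38 - 4 = 34.
Iteration 2: 34 > 21 holds -> i = 34 - 4 = 30.
Iteration 3: 30 > 21 holds -> i = 30 - 4 = 26.
Iteration 4: 26 > 21 holds -> i = 26 - 4 = 22.
Iteration 5: 22 > 21 holds -> i = 22 - 4 = 18.
Iteration 6: 18 > 21 fails; recursion stops.
Total rows emitted: 6.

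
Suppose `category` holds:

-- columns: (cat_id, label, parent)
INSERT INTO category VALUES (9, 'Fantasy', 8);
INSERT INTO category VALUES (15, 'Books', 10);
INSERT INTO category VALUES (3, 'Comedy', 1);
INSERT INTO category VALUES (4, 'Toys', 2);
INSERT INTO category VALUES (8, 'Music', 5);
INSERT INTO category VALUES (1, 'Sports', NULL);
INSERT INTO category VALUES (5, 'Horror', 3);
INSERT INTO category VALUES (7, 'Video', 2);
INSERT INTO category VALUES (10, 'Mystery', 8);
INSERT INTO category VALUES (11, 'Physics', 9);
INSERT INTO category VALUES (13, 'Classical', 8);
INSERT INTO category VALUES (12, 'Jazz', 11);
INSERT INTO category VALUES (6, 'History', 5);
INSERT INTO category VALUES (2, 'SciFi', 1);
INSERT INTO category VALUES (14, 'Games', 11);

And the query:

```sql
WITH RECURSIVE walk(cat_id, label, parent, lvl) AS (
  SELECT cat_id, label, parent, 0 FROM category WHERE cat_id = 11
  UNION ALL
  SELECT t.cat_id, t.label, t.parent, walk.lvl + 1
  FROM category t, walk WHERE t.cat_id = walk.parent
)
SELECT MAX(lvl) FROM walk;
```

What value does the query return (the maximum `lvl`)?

Base: cat_id=11 (Physics), parent=9, lvl 0.
Iteration 1: join on cat_id=9 -> Fantasy (id 9, parent=8, lvl 1).
Iteration 2: join on cat_id=8 -> Music (id 8, parent=5, lvl 2).
Iteration 3: join on cat_id=5 -> Horror (id 5, parent=3, lvl 3).
Iteration 4: join on cat_id=3 -> Comedy (id 3, parent=1, lvl 4).
Iteration 5: join on cat_id=1 -> Sports (id 1, parent=NULL, lvl 5).
Iteration 6: parent is NULL; no match; recursion stops.
lvl values: 0, 1, 2, 3, 4, 5; the maximum is 5.

5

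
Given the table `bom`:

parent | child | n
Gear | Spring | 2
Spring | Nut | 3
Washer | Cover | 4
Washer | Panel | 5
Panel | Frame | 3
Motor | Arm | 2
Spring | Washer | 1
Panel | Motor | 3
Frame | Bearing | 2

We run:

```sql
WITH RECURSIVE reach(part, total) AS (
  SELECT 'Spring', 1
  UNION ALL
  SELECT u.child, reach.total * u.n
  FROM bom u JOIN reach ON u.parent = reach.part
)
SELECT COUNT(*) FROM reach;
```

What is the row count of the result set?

9

Base: (Spring, total=1).
Iteration 1: components of {Spring} -> Nut = 1*3 = 3, Washer = 1*1 = 1.
Iteration 2: components of {Nut,Washer} -> Cover = 1*4 = 4, Panel = 1*5 = 5.
Iteration 3: components of {Cover,Panel} -> Frame = 5*3 = 15, Motor = 5*3 = 15.
Iteration 4: components of {Frame,Motor} -> Arm = 15*2 = 30, Bearing = 15*2 = 30.
Iteration 5: no further components; recursion stops.
Total rows emitted: 9.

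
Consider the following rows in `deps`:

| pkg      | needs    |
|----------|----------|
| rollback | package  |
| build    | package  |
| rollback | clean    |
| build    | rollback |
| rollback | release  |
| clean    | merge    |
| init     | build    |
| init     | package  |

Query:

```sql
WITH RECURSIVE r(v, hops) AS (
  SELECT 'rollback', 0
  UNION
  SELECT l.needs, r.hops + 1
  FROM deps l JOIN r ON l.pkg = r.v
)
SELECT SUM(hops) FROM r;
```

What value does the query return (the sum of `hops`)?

5

Base: (rollback, hops=0).
Iteration 1: edges from {rollback} -> (clean, hops=1), (package, hops=1), (release, hops=1).
Iteration 2: edges from {clean,package,release} -> (merge, hops=2).
Iteration 3: no outgoing edges from {merge}; recursion stops.
SUM(hops) = 0 + 1 + 1 + 1 + 2 = 5.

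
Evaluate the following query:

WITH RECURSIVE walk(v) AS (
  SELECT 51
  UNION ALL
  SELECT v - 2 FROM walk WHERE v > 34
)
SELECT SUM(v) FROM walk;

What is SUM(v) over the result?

Base: v=51.
Iteration 1: 51 > 34 holds -> v = 51 - 2 = 49.
Iteration 2: 49 > 34 holds -> v = 49 - 2 = 47.
Iteration 3: 47 > 34 holds -> v = 47 - 2 = 45.
Iteration 4: 45 > 34 holds -> v = 45 - 2 = 43.
Iteration 5: 43 > 34 holds -> v = 43 - 2 = 41.
Iteration 6: 41 > 34 holds -> v = 41 - 2 = 39.
Iteration 7: 39 > 34 holds -> v = 39 - 2 = 37.
Iteration 8: 37 > 34 holds -> v = 37 - 2 = 35.
Iteration 9: 35 > 34 holds -> v = 35 - 2 = 33.
Iteration 10: 33 > 34 fails; recursion stops.
SUM(v) = 51 + 49 + 47 + 45 + 43 + 41 + 39 + 37 + 35 + 33 = 420.

420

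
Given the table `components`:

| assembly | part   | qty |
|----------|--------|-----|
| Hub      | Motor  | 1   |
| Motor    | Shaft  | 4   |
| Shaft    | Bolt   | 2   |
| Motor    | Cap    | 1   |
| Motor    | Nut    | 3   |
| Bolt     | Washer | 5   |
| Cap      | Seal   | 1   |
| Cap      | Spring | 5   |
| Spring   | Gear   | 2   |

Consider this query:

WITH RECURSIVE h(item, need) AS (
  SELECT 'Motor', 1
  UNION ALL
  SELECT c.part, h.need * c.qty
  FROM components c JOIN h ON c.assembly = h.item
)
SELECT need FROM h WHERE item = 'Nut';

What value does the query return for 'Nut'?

Base: (Motor, need=1).
Iteration 1: components of {Motor} -> Cap = 1*1 = 1, Nut = 1*3 = 3, Shaft = 1*4 = 4.
Iteration 2: components of {Cap,Nut,Shaft} -> Bolt = 4*2 = 8, Seal = 1*1 = 1, Spring = 1*5 = 5.
Iteration 3: components of {Bolt,Seal,Spring} -> Gear = 5*2 = 10, Washer = 8*5 = 40.
Iteration 4: no further components; recursion stops.

3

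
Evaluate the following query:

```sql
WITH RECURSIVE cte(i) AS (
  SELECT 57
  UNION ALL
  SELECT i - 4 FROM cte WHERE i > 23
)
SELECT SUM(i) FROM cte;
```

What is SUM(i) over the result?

Base: i=57.
Iteration 1: 57 > 23 holds -> i = 57 - 4 = 53.
Iteration 2: 53 > 23 holds -> i = 53 - 4 = 49.
Iteration 3: 49 > 23 holds -> i = 49 - 4 = 45.
Iteration 4: 45 > 23 holds -> i = 45 - 4 = 41.
Iteration 5: 41 > 23 holds -> i = 41 - 4 = 37.
Iteration 6: 37 > 23 holds -> i = 37 - 4 = 33.
Iteration 7: 33 > 23 holds -> i = 33 - 4 = 29.
Iteration 8: 29 > 23 holds -> i = 29 - 4 = 25.
Iteration 9: 25 > 23 holds -> i = 25 - 4 = 21.
Iteration 10: 21 > 23 fails; recursion stops.
SUM(i) = 57 + 53 + 49 + 45 + 41 + 37 + 33 + 29 + 25 + 21 = 390.

390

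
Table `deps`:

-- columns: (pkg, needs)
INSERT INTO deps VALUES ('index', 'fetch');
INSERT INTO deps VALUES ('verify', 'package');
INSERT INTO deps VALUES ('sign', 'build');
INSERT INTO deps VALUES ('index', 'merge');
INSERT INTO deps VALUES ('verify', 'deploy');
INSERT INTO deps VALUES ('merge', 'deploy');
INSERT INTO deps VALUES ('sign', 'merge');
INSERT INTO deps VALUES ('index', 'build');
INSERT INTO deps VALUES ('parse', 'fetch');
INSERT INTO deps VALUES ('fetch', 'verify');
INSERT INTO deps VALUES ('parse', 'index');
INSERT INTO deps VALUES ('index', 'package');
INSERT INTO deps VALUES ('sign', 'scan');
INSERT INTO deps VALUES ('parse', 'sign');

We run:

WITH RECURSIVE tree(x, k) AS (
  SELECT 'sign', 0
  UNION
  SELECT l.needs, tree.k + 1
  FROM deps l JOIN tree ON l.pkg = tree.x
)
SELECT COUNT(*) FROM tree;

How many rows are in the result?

Base: (sign, k=0).
Iteration 1: edges from {sign} -> (build, k=1), (merge, k=1), (scan, k=1).
Iteration 2: edges from {build,merge,scan} -> (deploy, k=2).
Iteration 3: no outgoing edges from {deploy}; recursion stops.
Total rows emitted: 5.

5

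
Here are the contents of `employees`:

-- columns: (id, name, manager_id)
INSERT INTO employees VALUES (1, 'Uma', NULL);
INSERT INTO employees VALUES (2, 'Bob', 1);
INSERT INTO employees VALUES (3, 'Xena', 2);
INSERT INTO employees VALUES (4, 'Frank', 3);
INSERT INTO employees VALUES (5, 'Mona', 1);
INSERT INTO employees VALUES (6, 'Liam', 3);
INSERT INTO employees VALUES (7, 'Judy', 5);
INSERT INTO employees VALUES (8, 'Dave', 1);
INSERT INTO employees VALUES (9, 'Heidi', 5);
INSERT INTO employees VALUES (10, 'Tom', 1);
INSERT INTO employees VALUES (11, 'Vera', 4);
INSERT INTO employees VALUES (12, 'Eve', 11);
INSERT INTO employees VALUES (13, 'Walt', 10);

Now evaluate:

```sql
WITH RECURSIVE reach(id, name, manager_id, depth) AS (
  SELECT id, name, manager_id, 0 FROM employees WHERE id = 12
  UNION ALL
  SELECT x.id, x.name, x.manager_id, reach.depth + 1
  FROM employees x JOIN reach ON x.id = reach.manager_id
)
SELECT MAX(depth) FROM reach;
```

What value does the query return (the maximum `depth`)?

Base: id=12 (Eve), manager_id=11, depth 0.
Iteration 1: join on id=11 -> Vera (id 11, manager_id=4, depth 1).
Iteration 2: join on id=4 -> Frank (id 4, manager_id=3, depth 2).
Iteration 3: join on id=3 -> Xena (id 3, manager_id=2, depth 3).
Iteration 4: join on id=2 -> Bob (id 2, manager_id=1, depth 4).
Iteration 5: join on id=1 -> Uma (id 1, manager_id=NULL, depth 5).
Iteration 6: manager_id is NULL; no match; recursion stops.
depth values: 0, 1, 2, 3, 4, 5; the maximum is 5.

5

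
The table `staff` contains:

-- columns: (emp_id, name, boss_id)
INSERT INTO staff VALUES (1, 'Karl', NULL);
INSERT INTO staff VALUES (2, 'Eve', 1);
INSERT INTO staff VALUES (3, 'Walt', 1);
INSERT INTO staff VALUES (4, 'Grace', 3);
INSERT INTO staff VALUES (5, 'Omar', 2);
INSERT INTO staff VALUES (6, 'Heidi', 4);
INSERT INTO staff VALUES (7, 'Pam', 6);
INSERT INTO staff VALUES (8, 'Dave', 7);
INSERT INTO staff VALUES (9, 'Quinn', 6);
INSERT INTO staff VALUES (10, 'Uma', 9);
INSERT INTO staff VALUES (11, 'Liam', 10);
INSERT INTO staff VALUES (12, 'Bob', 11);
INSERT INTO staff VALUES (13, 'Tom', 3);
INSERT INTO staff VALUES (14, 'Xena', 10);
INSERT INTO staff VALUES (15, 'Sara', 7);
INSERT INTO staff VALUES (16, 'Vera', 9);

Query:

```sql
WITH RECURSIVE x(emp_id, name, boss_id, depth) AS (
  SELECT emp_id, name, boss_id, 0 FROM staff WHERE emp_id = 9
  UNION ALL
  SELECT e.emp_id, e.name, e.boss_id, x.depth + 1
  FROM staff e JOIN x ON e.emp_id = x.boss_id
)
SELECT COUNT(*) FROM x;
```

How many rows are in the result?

5

Base: emp_id=9 (Quinn), boss_id=6, depth 0.
Iteration 1: join on emp_id=6 -> Heidi (id 6, boss_id=4, depth 1).
Iteration 2: join on emp_id=4 -> Grace (id 4, boss_id=3, depth 2).
Iteration 3: join on emp_id=3 -> Walt (id 3, boss_id=1, depth 3).
Iteration 4: join on emp_id=1 -> Karl (id 1, boss_id=NULL, depth 4).
Iteration 5: boss_id is NULL; no match; recursion stops.
Total rows emitted: 5.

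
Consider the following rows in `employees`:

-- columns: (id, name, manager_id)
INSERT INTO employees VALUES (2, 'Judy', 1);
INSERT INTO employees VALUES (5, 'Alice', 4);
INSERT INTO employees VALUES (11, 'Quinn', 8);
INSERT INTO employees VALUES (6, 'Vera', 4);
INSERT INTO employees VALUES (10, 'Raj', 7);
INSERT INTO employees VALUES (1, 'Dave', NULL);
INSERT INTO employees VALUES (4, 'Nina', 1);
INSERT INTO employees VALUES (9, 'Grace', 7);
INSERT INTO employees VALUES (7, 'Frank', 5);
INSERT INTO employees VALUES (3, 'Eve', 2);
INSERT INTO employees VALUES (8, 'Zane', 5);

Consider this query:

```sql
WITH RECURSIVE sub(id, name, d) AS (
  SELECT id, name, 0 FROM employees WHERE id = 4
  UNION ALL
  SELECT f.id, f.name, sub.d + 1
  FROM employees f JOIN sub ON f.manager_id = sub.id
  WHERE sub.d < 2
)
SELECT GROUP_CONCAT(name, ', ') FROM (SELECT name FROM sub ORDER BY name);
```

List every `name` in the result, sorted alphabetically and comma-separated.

Base: id=4 (Nina) at d 0.
Iteration 1: rows with manager_id in {4} -> Alice (id 5, d 1), Vera (id 6, d 1).
Iteration 2: rows with manager_id in {5,6} -> Frank (id 7, d 2), Zane (id 8, d 2).
Iteration 3: d < 2 fails for all current rows; recursion stops.

Alice, Frank, Nina, Vera, Zane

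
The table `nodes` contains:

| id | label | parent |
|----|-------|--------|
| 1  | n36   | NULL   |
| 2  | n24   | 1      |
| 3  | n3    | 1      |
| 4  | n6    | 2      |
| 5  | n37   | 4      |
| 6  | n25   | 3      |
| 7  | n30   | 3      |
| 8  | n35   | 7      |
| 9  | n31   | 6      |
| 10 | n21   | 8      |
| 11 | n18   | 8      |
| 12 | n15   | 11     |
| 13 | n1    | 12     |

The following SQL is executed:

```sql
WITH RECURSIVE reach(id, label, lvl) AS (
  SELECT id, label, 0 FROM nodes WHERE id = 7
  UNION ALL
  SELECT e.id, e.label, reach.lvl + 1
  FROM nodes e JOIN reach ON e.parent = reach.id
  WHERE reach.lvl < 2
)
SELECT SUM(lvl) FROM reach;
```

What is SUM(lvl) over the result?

Base: id=7 (n30) at lvl 0.
Iteration 1: rows with parent in {7} -> n35 (id 8, lvl 1).
Iteration 2: rows with parent in {8} -> n21 (id 10, lvl 2), n18 (id 11, lvl 2).
Iteration 3: lvl < 2 fails for all current rows; recursion stops.
SUM(lvl) = 0 + 1 + 2 + 2 = 5.

5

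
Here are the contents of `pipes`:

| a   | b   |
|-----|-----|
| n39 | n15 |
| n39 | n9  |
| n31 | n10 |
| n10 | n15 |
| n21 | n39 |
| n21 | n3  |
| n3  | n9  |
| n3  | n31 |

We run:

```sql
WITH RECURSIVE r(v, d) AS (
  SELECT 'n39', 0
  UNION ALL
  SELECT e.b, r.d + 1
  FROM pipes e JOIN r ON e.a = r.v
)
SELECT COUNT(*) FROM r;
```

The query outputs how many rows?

3

Base: (n39, d=0).
Iteration 1: edges from {n39} -> (n15, d=1), (n9, d=1).
Iteration 2: no outgoing edges from {n15,n9}; recursion stops.
Total rows emitted: 3.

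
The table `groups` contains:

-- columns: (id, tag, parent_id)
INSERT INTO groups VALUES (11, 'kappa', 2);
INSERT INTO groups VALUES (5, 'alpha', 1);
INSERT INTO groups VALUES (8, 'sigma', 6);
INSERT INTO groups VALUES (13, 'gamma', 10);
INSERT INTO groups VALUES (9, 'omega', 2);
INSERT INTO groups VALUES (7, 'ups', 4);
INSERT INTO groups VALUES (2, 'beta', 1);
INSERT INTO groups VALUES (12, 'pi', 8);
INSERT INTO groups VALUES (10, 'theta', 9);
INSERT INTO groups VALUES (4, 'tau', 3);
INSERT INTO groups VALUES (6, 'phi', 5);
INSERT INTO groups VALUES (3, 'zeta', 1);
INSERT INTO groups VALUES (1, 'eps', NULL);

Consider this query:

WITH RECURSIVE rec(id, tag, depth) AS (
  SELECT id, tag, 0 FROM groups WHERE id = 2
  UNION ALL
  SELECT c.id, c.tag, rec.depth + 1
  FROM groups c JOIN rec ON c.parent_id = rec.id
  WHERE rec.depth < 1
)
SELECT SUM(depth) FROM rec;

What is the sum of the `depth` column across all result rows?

Base: id=2 (beta) at depth 0.
Iteration 1: rows with parent_id in {2} -> omega (id 9, depth 1), kappa (id 11, depth 1).
Iteration 2: depth < 1 fails for all current rows; recursion stops.
SUM(depth) = 0 + 1 + 1 = 2.

2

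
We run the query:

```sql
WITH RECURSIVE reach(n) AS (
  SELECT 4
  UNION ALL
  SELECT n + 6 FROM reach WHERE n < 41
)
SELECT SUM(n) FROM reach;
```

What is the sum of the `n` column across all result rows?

200

Base: n=4.
Iteration 1: 4 < 41 holds -> n = 4 + 6 = 10.
Iteration 2: 10 < 41 holds -> n = 10 + 6 = 16.
Iteration 3: 16 < 41 holds -> n = 16 + 6 = 22.
Iteration 4: 22 < 41 holds -> n = 22 + 6 = 28.
Iteration 5: 28 < 41 holds -> n = 28 + 6 = 34.
Iteration 6: 34 < 41 holds -> n = 34 + 6 = 40.
Iteration 7: 40 < 41 holds -> n = 40 + 6 = 46.
Iteration 8: 46 < 41 fails; recursion stops.
SUM(n) = 4 + 10 + 16 + 22 + 28 + 34 + 40 + 46 = 200.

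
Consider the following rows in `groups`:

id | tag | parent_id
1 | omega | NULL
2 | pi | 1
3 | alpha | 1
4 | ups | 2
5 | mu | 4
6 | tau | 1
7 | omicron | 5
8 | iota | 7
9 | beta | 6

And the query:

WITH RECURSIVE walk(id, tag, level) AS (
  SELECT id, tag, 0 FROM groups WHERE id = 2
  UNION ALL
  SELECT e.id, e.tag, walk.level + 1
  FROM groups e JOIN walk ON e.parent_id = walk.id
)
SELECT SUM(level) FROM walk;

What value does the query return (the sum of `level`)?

Base: id=2 (pi) at level 0.
Iteration 1: rows with parent_id in {2} -> ups (id 4, level 1).
Iteration 2: rows with parent_id in {4} -> mu (id 5, level 2).
Iteration 3: rows with parent_id in {5} -> omicron (id 7, level 3).
Iteration 4: rows with parent_id in {7} -> iota (id 8, level 4).
Iteration 5: no rows with parent_id in {8}; recursion stops.
SUM(level) = 0 + 1 + 2 + 3 + 4 = 10.

10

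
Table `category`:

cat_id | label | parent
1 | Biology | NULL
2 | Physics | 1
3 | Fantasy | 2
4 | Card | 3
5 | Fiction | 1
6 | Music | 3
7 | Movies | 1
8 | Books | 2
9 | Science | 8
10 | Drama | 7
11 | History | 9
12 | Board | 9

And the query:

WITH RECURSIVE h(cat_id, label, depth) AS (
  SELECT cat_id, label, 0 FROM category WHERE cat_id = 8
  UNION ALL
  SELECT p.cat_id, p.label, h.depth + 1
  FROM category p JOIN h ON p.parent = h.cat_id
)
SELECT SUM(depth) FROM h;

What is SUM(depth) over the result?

Base: cat_id=8 (Books) at depth 0.
Iteration 1: rows with parent in {8} -> Science (id 9, depth 1).
Iteration 2: rows with parent in {9} -> History (id 11, depth 2), Board (id 12, depth 2).
Iteration 3: no rows with parent in {11,12}; recursion stops.
SUM(depth) = 0 + 1 + 2 + 2 = 5.

5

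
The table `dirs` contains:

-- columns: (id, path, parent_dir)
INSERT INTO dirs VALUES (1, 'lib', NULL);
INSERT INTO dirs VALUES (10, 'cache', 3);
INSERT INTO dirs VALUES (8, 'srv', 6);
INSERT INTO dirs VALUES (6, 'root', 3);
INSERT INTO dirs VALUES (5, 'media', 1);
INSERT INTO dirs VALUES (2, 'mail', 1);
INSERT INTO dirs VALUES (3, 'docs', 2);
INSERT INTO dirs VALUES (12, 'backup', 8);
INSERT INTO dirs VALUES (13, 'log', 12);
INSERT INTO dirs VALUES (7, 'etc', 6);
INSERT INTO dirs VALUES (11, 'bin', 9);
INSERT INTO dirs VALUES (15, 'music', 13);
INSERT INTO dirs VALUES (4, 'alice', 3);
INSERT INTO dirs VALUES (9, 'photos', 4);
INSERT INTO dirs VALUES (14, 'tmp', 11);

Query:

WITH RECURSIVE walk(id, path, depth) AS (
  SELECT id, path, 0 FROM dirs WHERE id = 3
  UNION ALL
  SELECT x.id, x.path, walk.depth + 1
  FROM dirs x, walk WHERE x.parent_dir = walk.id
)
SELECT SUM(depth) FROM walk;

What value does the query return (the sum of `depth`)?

Base: id=3 (docs) at depth 0.
Iteration 1: rows with parent_dir in {3} -> alice (id 4, depth 1), root (id 6, depth 1), cache (id 10, depth 1).
Iteration 2: rows with parent_dir in {4,6,10} -> etc (id 7, depth 2), srv (id 8, depth 2), photos (id 9, depth 2).
Iteration 3: rows with parent_dir in {7,8,9} -> bin (id 11, depth 3), backup (id 12, depth 3).
Iteration 4: rows with parent_dir in {11,12} -> log (id 13, depth 4), tmp (id 14, depth 4).
Iteration 5: rows with parent_dir in {13,14} -> music (id 15, depth 5).
Iteration 6: no rows with parent_dir in {15}; recursion stops.
SUM(depth) = 0 + 1 + 1 + 1 + 2 + 2 + 2 + 3 + 3 + 4 + 4 + 5 = 28.

28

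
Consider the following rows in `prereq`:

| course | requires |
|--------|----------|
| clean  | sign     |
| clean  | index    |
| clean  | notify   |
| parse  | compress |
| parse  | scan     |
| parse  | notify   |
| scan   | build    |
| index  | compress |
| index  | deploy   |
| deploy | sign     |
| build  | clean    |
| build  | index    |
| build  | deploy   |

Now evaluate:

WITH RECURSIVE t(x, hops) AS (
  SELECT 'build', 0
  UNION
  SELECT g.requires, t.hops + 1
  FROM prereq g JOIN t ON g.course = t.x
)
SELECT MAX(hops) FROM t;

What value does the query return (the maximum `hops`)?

Base: (build, hops=0).
Iteration 1: edges from {build} -> (clean, hops=1), (deploy, hops=1), (index, hops=1).
Iteration 2: edges from {clean,deploy,index} -> (compress, hops=2), (deploy, hops=2), (index, hops=2), (notify, hops=2), (sign, hops=2). [UNION drops 1 duplicate row(s)]
Iteration 3: edges from {compress,deploy,index,notify,sign} -> (compress, hops=3), (deploy, hops=3), (sign, hops=3).
Iteration 4: edges from {compress,deploy,sign} -> (sign, hops=4).
Iteration 5: no outgoing edges from {sign}; recursion stops.
hops values: 0, 1, 1, 1, 2, 2, 2, 2, 2, 3, 3, 3, 4; the maximum is 4.

4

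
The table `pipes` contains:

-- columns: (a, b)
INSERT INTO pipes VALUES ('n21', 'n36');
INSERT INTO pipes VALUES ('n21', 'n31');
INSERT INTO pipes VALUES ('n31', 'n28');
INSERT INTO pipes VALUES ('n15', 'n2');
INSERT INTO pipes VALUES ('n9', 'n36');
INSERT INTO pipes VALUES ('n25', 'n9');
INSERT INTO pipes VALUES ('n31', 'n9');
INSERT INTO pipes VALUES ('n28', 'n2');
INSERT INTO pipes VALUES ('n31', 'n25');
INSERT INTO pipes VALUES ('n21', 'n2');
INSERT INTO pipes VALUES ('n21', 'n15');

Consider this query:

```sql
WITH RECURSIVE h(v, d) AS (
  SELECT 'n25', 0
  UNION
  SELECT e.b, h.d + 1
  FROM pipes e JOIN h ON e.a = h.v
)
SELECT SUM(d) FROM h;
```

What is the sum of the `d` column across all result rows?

3

Base: (n25, d=0).
Iteration 1: edges from {n25} -> (n9, d=1).
Iteration 2: edges from {n9} -> (n36, d=2).
Iteration 3: no outgoing edges from {n36}; recursion stops.
SUM(d) = 0 + 1 + 2 = 3.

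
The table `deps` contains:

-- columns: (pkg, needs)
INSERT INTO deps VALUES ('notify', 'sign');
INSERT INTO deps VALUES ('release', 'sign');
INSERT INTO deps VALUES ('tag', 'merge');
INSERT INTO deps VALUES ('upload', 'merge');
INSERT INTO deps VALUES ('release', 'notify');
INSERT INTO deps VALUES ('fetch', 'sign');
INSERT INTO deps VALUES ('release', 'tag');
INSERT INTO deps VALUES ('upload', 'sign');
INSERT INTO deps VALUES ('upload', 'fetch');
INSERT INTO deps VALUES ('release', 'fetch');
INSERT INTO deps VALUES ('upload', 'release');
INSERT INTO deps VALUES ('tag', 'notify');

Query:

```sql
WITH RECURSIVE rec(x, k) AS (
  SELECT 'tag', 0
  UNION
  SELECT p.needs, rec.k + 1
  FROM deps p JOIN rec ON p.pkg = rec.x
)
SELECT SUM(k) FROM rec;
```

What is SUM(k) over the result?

Base: (tag, k=0).
Iteration 1: edges from {tag} -> (merge, k=1), (notify, k=1).
Iteration 2: edges from {merge,notify} -> (sign, k=2).
Iteration 3: no outgoing edges from {sign}; recursion stops.
SUM(k) = 0 + 1 + 1 + 2 = 4.

4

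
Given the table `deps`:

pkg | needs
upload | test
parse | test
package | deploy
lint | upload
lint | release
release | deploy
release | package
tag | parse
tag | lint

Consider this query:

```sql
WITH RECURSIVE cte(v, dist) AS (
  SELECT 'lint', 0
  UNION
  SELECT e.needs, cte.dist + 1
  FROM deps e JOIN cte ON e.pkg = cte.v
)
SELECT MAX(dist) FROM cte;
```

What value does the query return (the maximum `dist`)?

Base: (lint, dist=0).
Iteration 1: edges from {lint} -> (release, dist=1), (upload, dist=1).
Iteration 2: edges from {release,upload} -> (deploy, dist=2), (package, dist=2), (test, dist=2).
Iteration 3: edges from {deploy,package,test} -> (deploy, dist=3).
Iteration 4: no outgoing edges from {deploy}; recursion stops.
dist values: 0, 1, 1, 2, 2, 2, 3; the maximum is 3.

3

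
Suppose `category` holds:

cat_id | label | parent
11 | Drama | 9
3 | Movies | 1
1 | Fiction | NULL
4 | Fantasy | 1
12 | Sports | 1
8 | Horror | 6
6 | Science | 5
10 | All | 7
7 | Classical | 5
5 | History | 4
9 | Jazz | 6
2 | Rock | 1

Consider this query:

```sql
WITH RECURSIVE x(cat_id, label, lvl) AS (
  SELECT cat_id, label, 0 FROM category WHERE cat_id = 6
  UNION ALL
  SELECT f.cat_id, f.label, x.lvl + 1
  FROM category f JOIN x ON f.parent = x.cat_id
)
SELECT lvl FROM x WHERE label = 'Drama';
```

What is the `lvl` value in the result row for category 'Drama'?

Base: cat_id=6 (Science) at lvl 0.
Iteration 1: rows with parent in {6} -> Horror (id 8, lvl 1), Jazz (id 9, lvl 1).
Iteration 2: rows with parent in {8,9} -> Drama (id 11, lvl 2).
Iteration 3: no rows with parent in {11}; recursion stops.

2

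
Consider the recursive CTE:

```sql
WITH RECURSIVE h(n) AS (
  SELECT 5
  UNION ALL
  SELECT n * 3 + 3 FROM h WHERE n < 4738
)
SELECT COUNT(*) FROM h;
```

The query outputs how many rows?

Base: n=5.
Iteration 1: 5 < 4738 holds -> n = 5 * 3 + 3 = 18.
Iteration 2: 18 < 4738 holds -> n = 18 * 3 + 3 = 57.
Iteration 3: 57 < 4738 holds -> n = 57 * 3 + 3 = 174.
Iteration 4: 174 < 4738 holds -> n = 174 * 3 + 3 = 525.
Iteration 5: 525 < 4738 holds -> n = 525 * 3 + 3 = 1578.
Iteration 6: 1578 < 4738 holds -> n = 1578 * 3 + 3 = 4737.
Iteration 7: 4737 < 4738 holds -> n = 4737 * 3 + 3 = 14214.
Iteration 8: 14214 < 4738 fails; recursion stops.
Total rows emitted: 8.

8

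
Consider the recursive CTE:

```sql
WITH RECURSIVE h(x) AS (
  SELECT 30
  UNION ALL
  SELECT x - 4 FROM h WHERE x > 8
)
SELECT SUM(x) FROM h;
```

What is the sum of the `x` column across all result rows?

126

Base: x=30.
Iteration 1: 30 > 8 holds -> x = 30 - 4 = 26.
Iteration 2: 26 > 8 holds -> x = 26 - 4 = 22.
Iteration 3: 22 > 8 holds -> x = 22 - 4 = 18.
Iteration 4: 18 > 8 holds -> x = 18 - 4 = 14.
Iteration 5: 14 > 8 holds -> x = 14 - 4 = 10.
Iteration 6: 10 > 8 holds -> x = 10 - 4 = 6.
Iteration 7: 6 > 8 fails; recursion stops.
SUM(x) = 30 + 26 + 22 + 18 + 14 + 10 + 6 = 126.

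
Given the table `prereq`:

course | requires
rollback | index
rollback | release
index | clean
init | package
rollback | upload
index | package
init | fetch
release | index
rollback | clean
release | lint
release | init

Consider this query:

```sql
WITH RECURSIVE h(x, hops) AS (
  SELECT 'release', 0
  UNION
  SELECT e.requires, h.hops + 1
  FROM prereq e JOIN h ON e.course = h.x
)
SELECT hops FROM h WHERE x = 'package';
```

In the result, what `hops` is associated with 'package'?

Base: (release, hops=0).
Iteration 1: edges from {release} -> (index, hops=1), (init, hops=1), (lint, hops=1).
Iteration 2: edges from {index,init,lint} -> (clean, hops=2), (fetch, hops=2), (package, hops=2). [UNION drops 1 duplicate row(s)]
Iteration 3: no outgoing edges from {clean,fetch,package}; recursion stops.

2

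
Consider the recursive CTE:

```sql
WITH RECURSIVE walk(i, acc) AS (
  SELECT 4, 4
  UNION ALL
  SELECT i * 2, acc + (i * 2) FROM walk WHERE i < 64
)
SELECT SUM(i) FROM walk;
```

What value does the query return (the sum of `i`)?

124

Base: i=4, acc=4.
Iteration 1: 4 < 64 holds -> i = 4 * 2 = 8, acc = 4 + 8 = 12.
Iteration 2: 8 < 64 holds -> i = 8 * 2 = 16, acc = 12 + 16 = 28.
Iteration 3: 16 < 64 holds -> i = 16 * 2 = 32, acc = 28 + 32 = 60.
Iteration 4: 32 < 64 holds -> i = 32 * 2 = 64, acc = 60 + 64 = 124.
Iteration 5: 64 < 64 fails; recursion stops.
SUM(i) = 4 + 8 + 16 + 32 + 64 = 124.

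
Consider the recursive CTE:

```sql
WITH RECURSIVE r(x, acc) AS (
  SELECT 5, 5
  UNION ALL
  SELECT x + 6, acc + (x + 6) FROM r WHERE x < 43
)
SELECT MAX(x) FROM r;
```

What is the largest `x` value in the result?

47

Base: x=5, acc=5.
Iteration 1: 5 < 43 holds -> x = 5 + 6 = 11, acc = 5 + 11 = 16.
Iteration 2: 11 < 43 holds -> x = 11 + 6 = 17, acc = 16 + 17 = 33.
Iteration 3: 17 < 43 holds -> x = 17 + 6 = 23, acc = 33 + 23 = 56.
Iteration 4: 23 < 43 holds -> x = 23 + 6 = 29, acc = 56 + 29 = 85.
Iteration 5: 29 < 43 holds -> x = 29 + 6 = 35, acc = 85 + 35 = 120.
Iteration 6: 35 < 43 holds -> x = 35 + 6 = 41, acc = 120 + 41 = 161.
Iteration 7: 41 < 43 holds -> x = 41 + 6 = 47, acc = 161 + 47 = 208.
Iteration 8: 47 < 43 fails; recursion stops.
x values: 5, 11, 17, 23, 29, 35, 41, 47; the maximum is 47.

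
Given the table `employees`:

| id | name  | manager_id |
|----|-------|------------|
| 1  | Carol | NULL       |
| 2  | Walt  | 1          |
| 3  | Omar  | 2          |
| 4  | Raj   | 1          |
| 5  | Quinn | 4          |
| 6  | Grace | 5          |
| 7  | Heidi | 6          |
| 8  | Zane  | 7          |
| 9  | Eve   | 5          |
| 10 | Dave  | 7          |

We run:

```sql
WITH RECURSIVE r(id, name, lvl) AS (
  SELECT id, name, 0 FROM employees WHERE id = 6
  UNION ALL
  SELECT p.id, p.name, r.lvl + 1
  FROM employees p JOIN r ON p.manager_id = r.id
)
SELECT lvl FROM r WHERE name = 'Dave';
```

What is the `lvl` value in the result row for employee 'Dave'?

Base: id=6 (Grace) at lvl 0.
Iteration 1: rows with manager_id in {6} -> Heidi (id 7, lvl 1).
Iteration 2: rows with manager_id in {7} -> Zane (id 8, lvl 2), Dave (id 10, lvl 2).
Iteration 3: no rows with manager_id in {8,10}; recursion stops.

2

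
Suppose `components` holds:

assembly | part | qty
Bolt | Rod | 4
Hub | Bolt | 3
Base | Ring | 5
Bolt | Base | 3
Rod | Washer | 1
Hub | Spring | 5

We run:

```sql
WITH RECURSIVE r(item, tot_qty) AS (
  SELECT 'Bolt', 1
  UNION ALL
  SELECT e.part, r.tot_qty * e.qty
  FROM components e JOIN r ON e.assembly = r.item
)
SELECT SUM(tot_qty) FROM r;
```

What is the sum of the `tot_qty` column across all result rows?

Base: (Bolt, tot_qty=1).
Iteration 1: components of {Bolt} -> Base = 1*3 = 3, Rod = 1*4 = 4.
Iteration 2: components of {Base,Rod} -> Ring = 3*5 = 15, Washer = 4*1 = 4.
Iteration 3: no further components; recursion stops.
SUM(tot_qty) = 1 + 3 + 4 + 15 + 4 = 27.

27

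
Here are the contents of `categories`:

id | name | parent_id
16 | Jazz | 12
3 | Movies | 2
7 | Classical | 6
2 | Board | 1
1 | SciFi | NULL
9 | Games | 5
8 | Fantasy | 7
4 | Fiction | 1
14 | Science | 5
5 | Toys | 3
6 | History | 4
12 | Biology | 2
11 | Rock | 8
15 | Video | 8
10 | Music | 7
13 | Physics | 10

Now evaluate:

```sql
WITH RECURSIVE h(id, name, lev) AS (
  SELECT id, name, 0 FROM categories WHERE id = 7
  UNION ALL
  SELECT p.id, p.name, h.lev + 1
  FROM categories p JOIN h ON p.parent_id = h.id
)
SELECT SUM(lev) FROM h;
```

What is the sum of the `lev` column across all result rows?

8

Base: id=7 (Classical) at lev 0.
Iteration 1: rows with parent_id in {7} -> Fantasy (id 8, lev 1), Music (id 10, lev 1).
Iteration 2: rows with parent_id in {8,10} -> Rock (id 11, lev 2), Physics (id 13, lev 2), Video (id 15, lev 2).
Iteration 3: no rows with parent_id in {11,13,15}; recursion stops.
SUM(lev) = 0 + 1 + 1 + 2 + 2 + 2 = 8.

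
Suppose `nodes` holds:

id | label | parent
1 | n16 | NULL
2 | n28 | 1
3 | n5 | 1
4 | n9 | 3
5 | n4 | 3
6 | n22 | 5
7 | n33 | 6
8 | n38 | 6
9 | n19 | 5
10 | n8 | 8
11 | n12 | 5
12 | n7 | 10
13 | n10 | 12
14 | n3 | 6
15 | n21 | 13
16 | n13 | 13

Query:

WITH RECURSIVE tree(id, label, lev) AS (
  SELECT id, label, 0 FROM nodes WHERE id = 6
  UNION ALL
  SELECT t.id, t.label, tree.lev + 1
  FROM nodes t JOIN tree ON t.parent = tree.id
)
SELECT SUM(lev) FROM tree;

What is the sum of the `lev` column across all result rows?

Base: id=6 (n22) at lev 0.
Iteration 1: rows with parent in {6} -> n33 (id 7, lev 1), n38 (id 8, lev 1), n3 (id 14, lev 1).
Iteration 2: rows with parent in {7,8,14} -> n8 (id 10, lev 2).
Iteration 3: rows with parent in {10} -> n7 (id 12, lev 3).
Iteration 4: rows with parent in {12} -> n10 (id 13, lev 4).
Iteration 5: rows with parent in {13} -> n21 (id 15, lev 5), n13 (id 16, lev 5).
Iteration 6: no rows with parent in {15,16}; recursion stops.
SUM(lev) = 0 + 1 + 1 + 1 + 2 + 3 + 4 + 5 + 5 = 22.

22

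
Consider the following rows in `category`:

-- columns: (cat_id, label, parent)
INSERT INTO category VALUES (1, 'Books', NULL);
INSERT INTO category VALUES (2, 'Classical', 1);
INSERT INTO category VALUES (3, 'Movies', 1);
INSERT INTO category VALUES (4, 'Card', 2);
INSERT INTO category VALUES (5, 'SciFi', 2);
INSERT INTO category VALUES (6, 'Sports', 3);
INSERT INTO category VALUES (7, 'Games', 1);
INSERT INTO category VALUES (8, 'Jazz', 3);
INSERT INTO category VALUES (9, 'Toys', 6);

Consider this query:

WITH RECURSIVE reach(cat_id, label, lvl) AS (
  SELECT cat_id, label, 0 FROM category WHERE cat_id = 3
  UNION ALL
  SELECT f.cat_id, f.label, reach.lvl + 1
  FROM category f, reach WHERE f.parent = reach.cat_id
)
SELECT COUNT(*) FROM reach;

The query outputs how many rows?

4

Base: cat_id=3 (Movies) at lvl 0.
Iteration 1: rows with parent in {3} -> Sports (id 6, lvl 1), Jazz (id 8, lvl 1).
Iteration 2: rows with parent in {6,8} -> Toys (id 9, lvl 2).
Iteration 3: no rows with parent in {9}; recursion stops.
Total rows emitted: 4.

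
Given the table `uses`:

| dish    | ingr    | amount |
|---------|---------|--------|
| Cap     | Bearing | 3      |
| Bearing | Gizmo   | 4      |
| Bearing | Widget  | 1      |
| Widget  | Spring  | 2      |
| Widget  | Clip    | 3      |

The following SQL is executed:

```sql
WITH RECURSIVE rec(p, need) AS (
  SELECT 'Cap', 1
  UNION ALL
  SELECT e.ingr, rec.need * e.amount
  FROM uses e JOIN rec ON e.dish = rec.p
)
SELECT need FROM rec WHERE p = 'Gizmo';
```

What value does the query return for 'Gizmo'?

Base: (Cap, need=1).
Iteration 1: components of {Cap} -> Bearing = 1*3 = 3.
Iteration 2: components of {Bearing} -> Gizmo = 3*4 = 12, Widget = 3*1 = 3.
Iteration 3: components of {Gizmo,Widget} -> Clip = 3*3 = 9, Spring = 3*2 = 6.
Iteration 4: no further components; recursion stops.

12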